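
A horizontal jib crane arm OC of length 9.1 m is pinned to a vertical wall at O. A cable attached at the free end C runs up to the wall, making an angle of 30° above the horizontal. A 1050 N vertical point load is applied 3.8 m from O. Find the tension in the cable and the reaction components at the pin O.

ΣM about O: T·sin30°·9.1 − 1050·3.8 = 0 → T = 3990/(9.1·0.5) = 876.923 ≈ 876.9 N.
ΣF_x = 0: O_x − T·cos30° = 0 → O_x = 876.923 × 0.866025 = 759.4 N.
ΣF_y = 0: O_y + T·sin30° − 1050 = 0 → O_y = 1050 − 876.923 × 0.5 = 611.5 N.

T = 876.9 N, O_x = 759.4 N, O_y = 611.5 N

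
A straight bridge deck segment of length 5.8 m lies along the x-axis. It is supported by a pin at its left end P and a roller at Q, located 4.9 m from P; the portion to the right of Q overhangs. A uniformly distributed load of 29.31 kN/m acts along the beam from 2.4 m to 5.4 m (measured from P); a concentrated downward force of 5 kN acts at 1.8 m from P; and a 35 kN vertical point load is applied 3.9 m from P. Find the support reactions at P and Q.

Resultant of the distributed load: 29.31 × 3 = 87.93 kN at 3.9 m from P.
ΣM about P: Q_y·4.9 − (29.31·3)·3.9 − 5·1.8 − 35·3.9 = 0 → Q_y = 488.427/4.9 = 99.679 ≈ 99.68 kN.
ΣF_y = 0: P_y + 99.679 − 29.31·3 − 5 − 35 = 0 → P_y = 28.25 kN.
ΣF_x = 0: no horizontal applied forces, so P_x = 0.

P_x = 0, P_y = 28.25 kN, Q_y = 99.68 kN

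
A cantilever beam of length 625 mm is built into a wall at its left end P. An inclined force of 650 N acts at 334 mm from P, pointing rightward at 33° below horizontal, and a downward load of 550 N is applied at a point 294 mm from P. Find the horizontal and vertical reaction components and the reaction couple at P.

ΣF_x = 0: P_x + 650·cos33° = 0 → P_x = -545.1 N.
ΣF_y = 0: P_y − 650·sin33° − 550 = 0 → P_y = 904.0 N.
ΣM about P: M_P − 650·sin33°·334 − 550·294 = 0 → M_P = 279900 N·mm.

P_x = -545.1 N, P_y = 904.0 N, M_P = 279900 N·mm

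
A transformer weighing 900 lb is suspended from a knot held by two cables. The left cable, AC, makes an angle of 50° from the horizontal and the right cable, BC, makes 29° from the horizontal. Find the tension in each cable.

T_AC = 801.9 lb, T_BC = 589.3 lb

ΣF_x = 0: −T_AC·cos50° + T_BC·cos29° = 0 → T_BC = 0.734934·T_AC.
ΣF_y = 0: T_AC·sin50° + T_BC·sin29° = 900.
Substitute: T_AC·(0.766044 + 0.734934·0.48481) = 900 → T_AC = 801.891 ≈ 801.9 lb.
Then T_BC = 0.734934 × 801.891 = 589.3 lb.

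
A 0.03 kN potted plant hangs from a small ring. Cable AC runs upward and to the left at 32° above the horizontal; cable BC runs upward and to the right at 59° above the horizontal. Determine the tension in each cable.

T_AC = 0.01545 kN, T_BC = 0.02545 kN

ΣF_x = 0: −T_AC·cos32° + T_BC·cos59° = 0 → T_BC = 1.64657·T_AC.
ΣF_y = 0: T_AC·sin32° + T_BC·sin59° = 0.03.
Substitute: T_AC·(0.529919 + 1.64657·0.857167) = 0.03 → T_AC = 0.0154535 ≈ 0.01545 kN.
Then T_BC = 1.64657 × 0.0154535 = 0.02545 kN.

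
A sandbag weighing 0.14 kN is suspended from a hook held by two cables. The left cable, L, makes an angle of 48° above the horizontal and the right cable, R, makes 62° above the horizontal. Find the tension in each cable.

T_L = 0.06994 kN, T_R = 0.09969 kN

ΣF_x = 0: −T_L·cos48° + T_R·cos62° = 0 → T_R = 1.42528·T_L.
ΣF_y = 0: T_L·sin48° + T_R·sin62° = 0.14.
Substitute: T_L·(0.743145 + 1.42528·0.882948) = 0.14 → T_L = 0.0699443 ≈ 0.06994 kN.
Then T_R = 1.42528 × 0.0699443 = 0.09969 kN.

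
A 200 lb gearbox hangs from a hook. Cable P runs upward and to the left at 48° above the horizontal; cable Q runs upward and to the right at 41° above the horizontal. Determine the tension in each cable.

ΣF_x = 0: −T_P·cos48° + T_Q·cos41° = 0 → T_Q = 0.886607·T_P.
ΣF_y = 0: T_P·sin48° + T_Q·sin41° = 200.
Substitute: T_P·(0.743145 + 0.886607·0.656059) = 200 → T_P = 150.965 ≈ 151.0 lb.
Then T_Q = 0.886607 × 150.965 = 133.8 lb.

T_P = 151.0 lb, T_Q = 133.8 lb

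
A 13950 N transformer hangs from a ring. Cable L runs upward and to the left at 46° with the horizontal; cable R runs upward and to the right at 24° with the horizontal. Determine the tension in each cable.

ΣF_x = 0: −T_L·cos46° + T_R·cos24° = 0 → T_R = 0.760398·T_L.
ΣF_y = 0: T_L·sin46° + T_R·sin24° = 13950.
Substitute: T_L·(0.71934 + 0.760398·0.406737) = 13950 → T_L = 13561.8 ≈ 13560 N.
Then T_R = 0.760398 × 13561.8 = 10310 N.

T_L = 13560 N, T_R = 10310 N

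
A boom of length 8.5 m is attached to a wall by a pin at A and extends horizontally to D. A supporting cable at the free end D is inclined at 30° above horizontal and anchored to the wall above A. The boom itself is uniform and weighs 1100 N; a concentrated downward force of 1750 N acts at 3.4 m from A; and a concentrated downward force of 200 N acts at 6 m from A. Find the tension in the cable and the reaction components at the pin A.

T = 2782 N, A_x = 2410 N, A_y = 1659 N

ΣM about A: T·sin30°·8.5 − 1100·4.25 − 1750·3.4 − 200·6 = 0 → T = 11825/(8.5·0.5) = 2782.35 ≈ 2782 N.
ΣF_x = 0: A_x − T·cos30° = 0 → A_x = 2782.35 × 0.866025 = 2410 N.
ΣF_y = 0: A_y + T·sin30° − 1100 − 1750 − 200 = 0 → A_y = 3050 − 2782.35 × 0.5 = 1659 N.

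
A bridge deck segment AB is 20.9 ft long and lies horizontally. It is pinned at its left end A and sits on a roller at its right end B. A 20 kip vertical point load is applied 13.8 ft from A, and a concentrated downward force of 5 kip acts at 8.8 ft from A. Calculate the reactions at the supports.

A_x = 0, A_y = 9.689 kip, B_y = 15.31 kip

Moments about A: B_y·20.9 − 20·13.8 − 5·8.8 = 0 → B_y = 320/20.9 = 15.311 ≈ 15.31 kip.
ΣF_y = 0: A_y + 15.311 − 20 − 5 = 0 → A_y = 9.689 kip.
ΣF_x = 0: no horizontal applied forces, so A_x = 0.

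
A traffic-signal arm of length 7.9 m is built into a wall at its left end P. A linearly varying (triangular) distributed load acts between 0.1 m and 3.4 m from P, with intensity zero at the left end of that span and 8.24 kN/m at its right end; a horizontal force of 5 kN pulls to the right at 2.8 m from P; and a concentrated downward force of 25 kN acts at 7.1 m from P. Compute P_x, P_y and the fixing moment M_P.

Resultant of the triangular load: ½ × 8.24 × 3.3 = 13.596 kN, acting at 2.3 m from P (one-third of the span from the peak).
ΣF_x = 0: P_x + 5 = 0 → P_x = -5.000 kN.
ΣF_y = 0: P_y − ½·8.24·3.3 − 25 = 0 → P_y = 38.60 kN.
ΣM about P: M_P − (½·8.24·3.3)·2.3 − 25·7.1 = 0 → M_P = 208.8 kN·m.

P_x = -5.000 kN, P_y = 38.60 kN, M_P = 208.8 kN·m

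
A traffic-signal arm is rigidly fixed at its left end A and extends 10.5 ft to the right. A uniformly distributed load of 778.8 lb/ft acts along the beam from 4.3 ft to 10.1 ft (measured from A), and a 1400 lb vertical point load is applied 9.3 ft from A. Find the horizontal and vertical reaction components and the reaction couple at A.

A_x = 0, A_y = 5917 lb, M_A = 45540 lb·ft

Resultant of the distributed load: 778.8 × 5.8 = 4517.04 lb at 7.2 ft from A.
ΣF_x = 0: A_x = 0.
ΣF_y = 0: A_y − 778.8·5.8 − 1400 = 0 → A_y = 5917 lb.
ΣM about A: M_A − (778.8·5.8)·7.2 − 1400·9.3 = 0 → M_A = 45540 lb·ft.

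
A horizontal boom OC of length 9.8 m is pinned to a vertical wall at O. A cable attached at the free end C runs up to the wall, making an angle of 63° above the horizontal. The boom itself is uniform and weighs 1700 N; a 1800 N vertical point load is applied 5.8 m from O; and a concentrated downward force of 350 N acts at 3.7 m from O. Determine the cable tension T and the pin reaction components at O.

T = 2298 N, O_x = 1043 N, O_y = 1803 N

ΣM about O: T·sin63°·9.8 − 1700·4.9 − 1800·5.8 − 350·3.7 = 0 → T = 20065/(9.8·0.891007) = 2297.9 ≈ 2298 N.
ΣF_x = 0: O_x − T·cos63° = 0 → O_x = 2297.9 × 0.45399 = 1043 N.
ΣF_y = 0: O_y + T·sin63° − 1700 − 1800 − 350 = 0 → O_y = 3850 − 2297.9 × 0.891007 = 1803 N.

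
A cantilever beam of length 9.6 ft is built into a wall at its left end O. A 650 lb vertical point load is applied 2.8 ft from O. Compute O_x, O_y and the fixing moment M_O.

O_x = 0, O_y = 650.0 lb, M_O = 1820 lb·ft

ΣF_x = 0: O_x = 0.
ΣF_y = 0: O_y − 650 = 0 → O_y = 650.0 lb.
ΣM about O: M_O − 650·2.8 = 0 → M_O = 1820 lb·ft.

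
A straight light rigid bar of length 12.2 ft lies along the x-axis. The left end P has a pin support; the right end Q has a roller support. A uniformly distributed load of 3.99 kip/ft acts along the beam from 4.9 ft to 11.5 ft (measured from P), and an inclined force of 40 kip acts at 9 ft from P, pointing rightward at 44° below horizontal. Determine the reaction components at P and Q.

Resultant of the distributed load: 3.99 × 6.6 = 26.334 kip at 8.2 ft from P.
ΣM about P: Q_y·12.2 − (3.99·6.6)·8.2 − 40·sin44°·9 = 0 → Q_y = 466.016/12.2 = 38.198 ≈ 38.20 kip.
ΣF_y = 0: P_y + 38.198 − 3.99·6.6 − 40·sin44° = 0 → P_y = 15.92 kip.
ΣF_x = 0: P_x + 40·cos44° = 0 → P_x = -28.77 kip.

P_x = -28.77 kip, P_y = 15.92 kip, Q_y = 38.20 kip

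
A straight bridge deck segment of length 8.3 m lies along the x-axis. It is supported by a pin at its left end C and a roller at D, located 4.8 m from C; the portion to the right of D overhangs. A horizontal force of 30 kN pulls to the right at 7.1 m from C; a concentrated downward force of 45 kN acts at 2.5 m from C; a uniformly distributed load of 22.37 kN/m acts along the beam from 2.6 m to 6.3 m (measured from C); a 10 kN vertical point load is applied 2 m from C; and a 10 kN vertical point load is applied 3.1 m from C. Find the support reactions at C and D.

C_x = -30.00 kN, C_y = 36.97 kN, D_y = 110.8 kN

Resultant of the distributed load: 22.37 × 3.7 = 82.769 kN at 4.45 m from C.
Taking moments about C: D_y·4.8 − 45·2.5 − (22.37·3.7)·4.45 − 10·2 − 10·3.1 = 0 → D_y = 531.82205/4.8 = 110.796 ≈ 110.8 kN.
ΣF_y = 0: C_y + 110.796 − 45 − 22.37·3.7 − 10 − 10 = 0 → C_y = 36.97 kN.
ΣF_x = 0: C_x + 30 = 0 → C_x = -30.00 kN.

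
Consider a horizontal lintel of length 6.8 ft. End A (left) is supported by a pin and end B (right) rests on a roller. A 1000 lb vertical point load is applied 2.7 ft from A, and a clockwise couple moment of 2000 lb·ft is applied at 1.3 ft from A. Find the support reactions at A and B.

Taking moments about A: B_y·6.8 − 1000·2.7 − 2000 = 0 → B_y = 4700/6.8 = 691.176 ≈ 691.2 lb.
ΣF_y = 0: A_y + 691.176 − 1000 = 0 → A_y = 308.8 lb.
ΣF_x = 0: no horizontal applied forces, so A_x = 0.

A_x = 0, A_y = 308.8 lb, B_y = 691.2 lb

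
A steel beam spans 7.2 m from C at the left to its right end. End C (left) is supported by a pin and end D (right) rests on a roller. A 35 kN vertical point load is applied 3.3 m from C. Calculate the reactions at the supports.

Taking moments about C: D_y·7.2 − 35·3.3 = 0 → D_y = 115.5/7.2 = 16.0417 ≈ 16.04 kN.
ΣF_y = 0: C_y + 16.0417 − 35 = 0 → C_y = 18.96 kN.
ΣF_x = 0: no horizontal applied forces, so C_x = 0.

C_x = 0, C_y = 18.96 kN, D_y = 16.04 kN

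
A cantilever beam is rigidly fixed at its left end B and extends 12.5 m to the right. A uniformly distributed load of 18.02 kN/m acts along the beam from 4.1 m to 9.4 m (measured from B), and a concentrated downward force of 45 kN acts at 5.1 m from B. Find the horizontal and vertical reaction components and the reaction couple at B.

B_x = 0, B_y = 140.5 kN, M_B = 874.2 kN·m

Resultant of the distributed load: 18.02 × 5.3 = 95.506 kN at 6.75 m from B.
ΣF_x = 0: B_x = 0.
ΣF_y = 0: B_y − 18.02·5.3 − 45 = 0 → B_y = 140.5 kN.
ΣM about B: M_B − (18.02·5.3)·6.75 − 45·5.1 = 0 → M_B = 874.2 kN·m.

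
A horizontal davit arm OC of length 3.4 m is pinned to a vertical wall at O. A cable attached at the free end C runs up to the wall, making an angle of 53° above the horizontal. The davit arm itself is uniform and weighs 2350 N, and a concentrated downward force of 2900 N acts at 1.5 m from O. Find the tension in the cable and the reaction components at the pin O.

T = 3073 N, O_x = 1850 N, O_y = 2796 N

ΣM about O: T·sin53°·3.4 − 2350·1.7 − 2900·1.5 = 0 → T = 8345/(3.4·0.798636) = 3073.25 ≈ 3073 N.
ΣF_x = 0: O_x − T·cos53° = 0 → O_x = 3073.25 × 0.601815 = 1850 N.
ΣF_y = 0: O_y + T·sin53° − 2350 − 2900 = 0 → O_y = 5250 − 3073.25 × 0.798636 = 2796 N.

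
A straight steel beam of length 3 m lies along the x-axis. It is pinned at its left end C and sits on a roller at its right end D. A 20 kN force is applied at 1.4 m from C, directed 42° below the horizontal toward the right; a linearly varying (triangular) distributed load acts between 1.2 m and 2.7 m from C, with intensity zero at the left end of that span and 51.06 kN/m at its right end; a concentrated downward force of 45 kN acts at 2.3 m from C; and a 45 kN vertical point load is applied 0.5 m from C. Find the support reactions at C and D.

C_x = -14.86 kN, C_y = 65.35 kN, D_y = 76.33 kN

Resultant of the triangular load: ½ × 51.06 × 1.5 = 38.295 kN, acting at 2.2 m from C (one-third of the span from the peak).
ΣM about C: D_y·3 − 20·sin42°·1.4 − (½·51.06·1.5)·2.2 − 45·2.3 − 45·0.5 = 0 → D_y = 228.985/3 = 76.3283 ≈ 76.33 kN.
ΣF_y = 0: C_y + 76.3283 − 20·sin42° − ½·51.06·1.5 − 45 − 45 = 0 → C_y = 65.35 kN.
ΣF_x = 0: C_x + 20·cos42° = 0 → C_x = -14.86 kN.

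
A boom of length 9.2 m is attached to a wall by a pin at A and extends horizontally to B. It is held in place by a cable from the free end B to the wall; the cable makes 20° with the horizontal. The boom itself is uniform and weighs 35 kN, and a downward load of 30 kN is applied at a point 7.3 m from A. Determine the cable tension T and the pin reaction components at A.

T = 120.8 kN, A_x = 113.5 kN, A_y = 23.70 kN

ΣM about A: T·sin20°·9.2 − 35·4.6 − 30·7.3 = 0 → T = 380/(9.2·0.34202) = 120.766 ≈ 120.8 kN.
ΣF_x = 0: A_x − T·cos20° = 0 → A_x = 120.766 × 0.939693 = 113.5 kN.
ΣF_y = 0: A_y + T·sin20° − 35 − 30 = 0 → A_y = 65 − 120.766 × 0.34202 = 23.70 kN.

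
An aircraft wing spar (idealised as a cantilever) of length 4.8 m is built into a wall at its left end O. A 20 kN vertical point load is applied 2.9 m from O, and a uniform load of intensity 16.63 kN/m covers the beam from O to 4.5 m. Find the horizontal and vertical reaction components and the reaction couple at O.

O_x = 0, O_y = 94.83 kN, M_O = 226.4 kN·m

Resultant of the distributed load: 16.63 × 4.5 = 74.835 kN at 2.25 m from O.
ΣF_x = 0: O_x = 0.
ΣF_y = 0: O_y − 20 − 16.63·4.5 = 0 → O_y = 94.83 kN.
ΣM about O: M_O − 20·2.9 − (16.63·4.5)·2.25 = 0 → M_O = 226.4 kN·m.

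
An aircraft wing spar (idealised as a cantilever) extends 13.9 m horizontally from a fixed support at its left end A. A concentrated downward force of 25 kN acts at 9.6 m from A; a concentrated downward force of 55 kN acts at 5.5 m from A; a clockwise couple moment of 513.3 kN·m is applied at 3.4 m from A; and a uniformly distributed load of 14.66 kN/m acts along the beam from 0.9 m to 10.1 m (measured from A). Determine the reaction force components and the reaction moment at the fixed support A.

Resultant of the distributed load: 14.66 × 9.2 = 134.872 kN at 5.5 m from A.
ΣF_x = 0: A_x = 0.
ΣF_y = 0: A_y − 25 − 55 − 14.66·9.2 = 0 → A_y = 214.9 kN.
ΣM about A: M_A − 25·9.6 − 55·5.5 − 513.3 − (14.66·9.2)·5.5 = 0 → M_A = 1798 kN·m.

A_x = 0, A_y = 214.9 kN, M_A = 1798 kN·m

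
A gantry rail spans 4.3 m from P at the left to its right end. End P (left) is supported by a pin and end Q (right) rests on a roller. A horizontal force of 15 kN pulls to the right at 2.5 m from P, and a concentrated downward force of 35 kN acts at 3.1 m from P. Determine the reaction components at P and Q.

P_x = -15.00 kN, P_y = 9.767 kN, Q_y = 25.23 kN

Moments about P: Q_y·4.3 − 35·3.1 = 0 → Q_y = 108.5/4.3 = 25.2326 ≈ 25.23 kN.
ΣF_y = 0: P_y + 25.2326 − 35 = 0 → P_y = 9.767 kN.
ΣF_x = 0: P_x + 15 = 0 → P_x = -15.00 kN.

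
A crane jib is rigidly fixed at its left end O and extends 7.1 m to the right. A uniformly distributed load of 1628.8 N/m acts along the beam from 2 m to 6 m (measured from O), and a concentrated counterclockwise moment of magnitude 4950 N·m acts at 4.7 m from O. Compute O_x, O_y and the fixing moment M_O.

O_x = 0, O_y = 6515 N, M_O = 21110 N·m

Resultant of the distributed load: 1628.8 × 4 = 6515.2 N at 4 m from O.
ΣF_x = 0: O_x = 0.
ΣF_y = 0: O_y − 1628.8·4 = 0 → O_y = 6515 N.
ΣM about O: M_O − (1628.8·4)·4 + 4950 = 0 → M_O = 21110 N·m.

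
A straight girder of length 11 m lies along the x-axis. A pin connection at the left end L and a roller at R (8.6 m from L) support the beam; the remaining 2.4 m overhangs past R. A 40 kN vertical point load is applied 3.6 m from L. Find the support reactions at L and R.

Moments about L: R_y·8.6 − 40·3.6 = 0 → R_y = 144/8.6 = 16.7442 ≈ 16.74 kN.
ΣF_y = 0: L_y + 16.7442 − 40 = 0 → L_y = 23.26 kN.
ΣF_x = 0: no horizontal applied forces, so L_x = 0.

L_x = 0, L_y = 23.26 kN, R_y = 16.74 kN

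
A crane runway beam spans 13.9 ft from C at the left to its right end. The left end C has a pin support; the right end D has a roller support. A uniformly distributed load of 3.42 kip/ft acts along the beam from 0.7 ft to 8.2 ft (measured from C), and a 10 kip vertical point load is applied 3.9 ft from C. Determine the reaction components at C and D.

C_x = 0, C_y = 24.63 kip, D_y = 11.02 kip

Resultant of the distributed load: 3.42 × 7.5 = 25.65 kip at 4.45 ft from C.
ΣM about C: D_y·13.9 − (3.42·7.5)·4.45 − 10·3.9 = 0 → D_y = 153.1425/13.9 = 11.0174 ≈ 11.02 kip.
ΣF_y = 0: C_y + 11.0174 − 3.42·7.5 − 10 = 0 → C_y = 24.63 kip.
ΣF_x = 0: no horizontal applied forces, so C_x = 0.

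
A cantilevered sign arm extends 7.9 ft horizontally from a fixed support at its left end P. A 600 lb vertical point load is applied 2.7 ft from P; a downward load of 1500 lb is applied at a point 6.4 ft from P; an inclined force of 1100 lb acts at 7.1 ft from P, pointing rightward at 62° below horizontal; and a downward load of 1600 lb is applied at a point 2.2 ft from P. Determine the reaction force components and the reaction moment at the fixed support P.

ΣF_x = 0: P_x + 1100·cos62° = 0 → P_x = -516.4 lb.
ΣF_y = 0: P_y − 600 − 1500 − 1100·sin62° − 1600 = 0 → P_y = 4671 lb.
ΣM about P: M_P − 600·2.7 − 1500·6.4 − 1100·sin62°·7.1 − 1600·2.2 = 0 → M_P = 21640 lb·ft.

P_x = -516.4 lb, P_y = 4671 lb, M_P = 21640 lb·ft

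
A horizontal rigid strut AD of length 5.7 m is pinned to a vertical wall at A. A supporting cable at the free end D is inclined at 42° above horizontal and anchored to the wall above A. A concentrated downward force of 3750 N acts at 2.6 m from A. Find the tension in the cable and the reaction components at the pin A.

ΣM about A: T·sin42°·5.7 − 3750·2.6 = 0 → T = 9750/(5.7·0.669131) = 2556.34 ≈ 2556 N.
ΣF_x = 0: A_x − T·cos42° = 0 → A_x = 2556.34 × 0.743145 = 1900 N.
ΣF_y = 0: A_y + T·sin42° − 3750 = 0 → A_y = 3750 − 2556.34 × 0.669131 = 2039 N.

T = 2556 N, A_x = 1900 N, A_y = 2039 N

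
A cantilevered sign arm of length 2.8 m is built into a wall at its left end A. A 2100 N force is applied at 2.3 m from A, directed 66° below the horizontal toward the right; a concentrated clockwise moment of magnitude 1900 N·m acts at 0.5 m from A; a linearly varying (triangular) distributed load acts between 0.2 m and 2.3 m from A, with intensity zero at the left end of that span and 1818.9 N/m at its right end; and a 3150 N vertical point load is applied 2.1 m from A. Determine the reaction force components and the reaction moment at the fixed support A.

A_x = -854.1 N, A_y = 6978 N, M_A = 15980 N·m

Resultant of the triangular load: ½ × 1818.9 × 2.1 = 1909.845 N, acting at 1.6 m from A (one-third of the span from the peak).
ΣF_x = 0: A_x + 2100·cos66° = 0 → A_x = -854.1 N.
ΣF_y = 0: A_y − 2100·sin66° − ½·1818.9·2.1 − 3150 = 0 → A_y = 6978 N.
ΣM about A: M_A − 2100·sin66°·2.3 − 1900 − (½·1818.9·2.1)·1.6 − 3150·2.1 = 0 → M_A = 15980 N·m.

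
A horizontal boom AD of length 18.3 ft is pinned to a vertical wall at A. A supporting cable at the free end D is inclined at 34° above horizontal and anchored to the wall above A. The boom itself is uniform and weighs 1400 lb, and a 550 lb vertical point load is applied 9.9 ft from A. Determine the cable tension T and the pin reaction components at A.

T = 1784 lb, A_x = 1479 lb, A_y = 952.5 lb

ΣM about A: T·sin34°·18.3 − 1400·9.15 − 550·9.9 = 0 → T = 18255/(18.3·0.559193) = 1783.89 ≈ 1784 lb.
ΣF_x = 0: A_x − T·cos34° = 0 → A_x = 1783.89 × 0.829038 = 1479 lb.
ΣF_y = 0: A_y + T·sin34° − 1400 − 550 = 0 → A_y = 1950 − 1783.89 × 0.559193 = 952.5 lb.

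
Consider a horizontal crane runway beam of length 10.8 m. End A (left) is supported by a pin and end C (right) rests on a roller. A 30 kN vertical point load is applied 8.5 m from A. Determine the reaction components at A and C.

A_x = 0, A_y = 6.389 kN, C_y = 23.61 kN

ΣM about A: C_y·10.8 − 30·8.5 = 0 → C_y = 255/10.8 = 23.6111 ≈ 23.61 kN.
ΣF_y = 0: A_y + 23.6111 − 30 = 0 → A_y = 6.389 kN.
ΣF_x = 0: no horizontal applied forces, so A_x = 0.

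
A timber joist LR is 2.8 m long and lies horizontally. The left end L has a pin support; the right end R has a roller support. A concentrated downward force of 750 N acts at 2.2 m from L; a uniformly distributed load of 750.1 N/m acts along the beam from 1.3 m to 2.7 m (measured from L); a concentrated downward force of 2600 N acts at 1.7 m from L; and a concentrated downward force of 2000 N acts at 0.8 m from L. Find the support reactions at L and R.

Resultant of the distributed load: 750.1 × 1.4 = 1050.14 N at 2 m from L.
ΣM about L: R_y·2.8 − 750·2.2 − (750.1·1.4)·2 − 2600·1.7 − 2000·0.8 = 0 → R_y = 9770.28/2.8 = 3489.39 ≈ 3489 N.
ΣF_y = 0: L_y + 3489.39 − 750 − 750.1·1.4 − 2600 − 2000 = 0 → L_y = 2911 N.
ΣF_x = 0: no horizontal applied forces, so L_x = 0.

L_x = 0, L_y = 2911 N, R_y = 3489 N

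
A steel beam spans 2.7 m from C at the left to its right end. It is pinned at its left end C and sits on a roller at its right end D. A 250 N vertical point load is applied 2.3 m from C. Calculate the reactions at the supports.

ΣM about C: D_y·2.7 − 250·2.3 = 0 → D_y = 575/2.7 = 212.963 ≈ 213.0 N.
ΣF_y = 0: C_y + 212.963 − 250 = 0 → C_y = 37.04 N.
ΣF_x = 0: no horizontal applied forces, so C_x = 0.

C_x = 0, C_y = 37.04 N, D_y = 213.0 N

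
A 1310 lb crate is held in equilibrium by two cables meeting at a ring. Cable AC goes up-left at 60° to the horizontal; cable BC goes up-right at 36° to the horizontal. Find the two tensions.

ΣF_x = 0: −T_AC·cos60° + T_BC·cos36° = 0 → T_BC = 0.618034·T_AC.
ΣF_y = 0: T_AC·sin60° + T_BC·sin36° = 1310.
Substitute: T_AC·(0.866025 + 0.618034·0.587785) = 1310 → T_AC = 1065.65 ≈ 1066 lb.
Then T_BC = 0.618034 × 1065.65 = 658.6 lb.

T_AC = 1066 lb, T_BC = 658.6 lb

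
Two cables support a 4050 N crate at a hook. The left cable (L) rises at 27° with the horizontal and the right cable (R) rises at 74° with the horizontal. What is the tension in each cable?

ΣF_x = 0: −T_L·cos27° + T_R·cos74° = 0 → T_R = 3.23253·T_L.
ΣF_y = 0: T_L·sin27° + T_R·sin74° = 4050.
Substitute: T_L·(0.45399 + 3.23253·0.961262) = 4050 → T_L = 1137.23 ≈ 1137 N.
Then T_R = 3.23253 × 1137.23 = 3676 N.

T_L = 1137 N, T_R = 3676 N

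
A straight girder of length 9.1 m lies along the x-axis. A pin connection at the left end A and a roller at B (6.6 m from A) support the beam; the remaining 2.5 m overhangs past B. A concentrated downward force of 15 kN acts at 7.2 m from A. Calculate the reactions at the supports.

Taking moments about A: B_y·6.6 − 15·7.2 = 0 → B_y = 108/6.6 = 16.3636 ≈ 16.36 kN.
ΣF_y = 0: A_y + 16.3636 − 15 = 0 → A_y = -1.364 kN.
ΣF_x = 0: no horizontal applied forces, so A_x = 0.

A_x = 0, A_y = -1.364 kN, B_y = 16.36 kN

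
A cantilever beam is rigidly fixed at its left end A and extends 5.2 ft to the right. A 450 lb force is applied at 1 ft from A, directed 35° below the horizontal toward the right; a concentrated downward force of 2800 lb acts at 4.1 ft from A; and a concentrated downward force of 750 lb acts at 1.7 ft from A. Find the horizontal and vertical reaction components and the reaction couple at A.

ΣF_x = 0: A_x + 450·cos35° = 0 → A_x = -368.6 lb.
ΣF_y = 0: A_y − 450·sin35° − 2800 − 750 = 0 → A_y = 3808 lb.
ΣM about A: M_A − 450·sin35°·1 − 2800·4.1 − 750·1.7 = 0 → M_A = 13010 lb·ft.

A_x = -368.6 lb, A_y = 3808 lb, M_A = 13010 lb·ft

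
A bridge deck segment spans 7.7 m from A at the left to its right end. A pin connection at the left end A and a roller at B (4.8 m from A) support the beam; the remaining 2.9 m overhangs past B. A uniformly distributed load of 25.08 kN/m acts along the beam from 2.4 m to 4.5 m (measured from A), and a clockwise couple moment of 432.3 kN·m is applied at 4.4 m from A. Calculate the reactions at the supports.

Resultant of the distributed load: 25.08 × 2.1 = 52.668 kN at 3.45 m from A.
Moments about A: B_y·4.8 − (25.08·2.1)·3.45 − 432.3 = 0 → B_y = 614.0046/4.8 = 127.918 ≈ 127.9 kN.
ΣF_y = 0: A_y + 127.918 − 25.08·2.1 = 0 → A_y = -75.25 kN.
ΣF_x = 0: no horizontal applied forces, so A_x = 0.

A_x = 0, A_y = -75.25 kN, B_y = 127.9 kN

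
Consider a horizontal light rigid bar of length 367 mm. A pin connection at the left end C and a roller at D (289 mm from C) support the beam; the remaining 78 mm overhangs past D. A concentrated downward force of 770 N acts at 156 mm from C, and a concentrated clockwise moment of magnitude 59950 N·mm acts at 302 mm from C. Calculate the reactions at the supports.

Taking moments about C: D_y·289 − 770·156 − 59950 = 0 → D_y = 180070/289 = 623.08 ≈ 623.1 N.
ΣF_y = 0: C_y + 623.08 − 770 = 0 → C_y = 146.9 N.
ΣF_x = 0: no horizontal applied forces, so C_x = 0.

C_x = 0, C_y = 146.9 N, D_y = 623.1 N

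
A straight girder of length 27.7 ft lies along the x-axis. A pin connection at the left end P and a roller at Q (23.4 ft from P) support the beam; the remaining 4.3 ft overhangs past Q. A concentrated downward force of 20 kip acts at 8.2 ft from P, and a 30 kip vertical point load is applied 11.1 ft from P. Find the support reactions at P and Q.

P_x = 0, P_y = 28.76 kip, Q_y = 21.24 kip

Moments about P: Q_y·23.4 − 20·8.2 − 30·11.1 = 0 → Q_y = 497/23.4 = 21.2393 ≈ 21.24 kip.
ΣF_y = 0: P_y + 21.2393 − 20 − 30 = 0 → P_y = 28.76 kip.
ΣF_x = 0: no horizontal applied forces, so P_x = 0.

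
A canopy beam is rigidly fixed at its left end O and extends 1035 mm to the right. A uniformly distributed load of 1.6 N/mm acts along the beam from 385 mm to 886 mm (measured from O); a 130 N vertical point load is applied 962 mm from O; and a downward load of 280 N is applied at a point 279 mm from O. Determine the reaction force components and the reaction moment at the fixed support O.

Resultant of the distributed load: 1.6 × 501 = 801.6 N at 635.5 mm from O.
ΣF_x = 0: O_x = 0.
ΣF_y = 0: O_y − 1.6·501 − 130 − 280 = 0 → O_y = 1212 N.
ΣM about O: M_O − (1.6·501)·635.5 − 130·962 − 280·279 = 0 → M_O = 712600 N·mm.

O_x = 0, O_y = 1212 N, M_O = 712600 N·mm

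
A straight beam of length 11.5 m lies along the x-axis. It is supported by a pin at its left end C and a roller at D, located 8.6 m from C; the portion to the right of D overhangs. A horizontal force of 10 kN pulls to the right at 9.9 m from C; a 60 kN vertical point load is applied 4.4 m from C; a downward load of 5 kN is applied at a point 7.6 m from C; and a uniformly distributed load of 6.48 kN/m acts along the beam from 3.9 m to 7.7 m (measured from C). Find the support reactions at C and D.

Resultant of the distributed load: 6.48 × 3.8 = 24.624 kN at 5.8 m from C.
Taking moments about C: D_y·8.6 − 60·4.4 − 5·7.6 − (6.48·3.8)·5.8 = 0 → D_y = 444.8192/8.6 = 51.7232 ≈ 51.72 kN.
ΣF_y = 0: C_y + 51.7232 − 60 − 5 − 6.48·3.8 = 0 → C_y = 37.90 kN.
ΣF_x = 0: C_x + 10 = 0 → C_x = -10.00 kN.

C_x = -10.00 kN, C_y = 37.90 kN, D_y = 51.72 kN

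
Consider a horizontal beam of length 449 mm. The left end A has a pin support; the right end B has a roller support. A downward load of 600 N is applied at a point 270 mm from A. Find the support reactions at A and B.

A_x = 0, A_y = 239.2 N, B_y = 360.8 N

Taking moments about A: B_y·449 − 600·270 = 0 → B_y = 162000/449 = 360.802 ≈ 360.8 N.
ΣF_y = 0: A_y + 360.802 − 600 = 0 → A_y = 239.2 N.
ΣF_x = 0: no horizontal applied forces, so A_x = 0.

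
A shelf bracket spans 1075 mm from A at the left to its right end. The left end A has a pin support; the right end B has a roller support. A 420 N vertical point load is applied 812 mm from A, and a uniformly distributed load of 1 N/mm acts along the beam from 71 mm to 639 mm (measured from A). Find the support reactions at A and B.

A_x = 0, A_y = 483.2 N, B_y = 504.8 N

Resultant of the distributed load: 1 × 568 = 568 N at 355 mm from A.
ΣM about A: B_y·1075 − 420·812 − (1·568)·355 = 0 → B_y = 542680/1075 = 504.819 ≈ 504.8 N.
ΣF_y = 0: A_y + 504.819 − 420 − 1·568 = 0 → A_y = 483.2 N.
ΣF_x = 0: no horizontal applied forces, so A_x = 0.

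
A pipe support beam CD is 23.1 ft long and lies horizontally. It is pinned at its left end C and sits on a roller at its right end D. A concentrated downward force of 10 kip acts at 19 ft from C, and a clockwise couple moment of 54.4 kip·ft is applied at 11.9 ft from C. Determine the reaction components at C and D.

Moments about C: D_y·23.1 − 10·19 − 54.4 = 0 → D_y = 244.4/23.1 = 10.5801 ≈ 10.58 kip.
ΣF_y = 0: C_y + 10.5801 − 10 = 0 → C_y = -0.5801 kip.
ΣF_x = 0: no horizontal applied forces, so C_x = 0.

C_x = 0, C_y = -0.5801 kip, D_y = 10.58 kip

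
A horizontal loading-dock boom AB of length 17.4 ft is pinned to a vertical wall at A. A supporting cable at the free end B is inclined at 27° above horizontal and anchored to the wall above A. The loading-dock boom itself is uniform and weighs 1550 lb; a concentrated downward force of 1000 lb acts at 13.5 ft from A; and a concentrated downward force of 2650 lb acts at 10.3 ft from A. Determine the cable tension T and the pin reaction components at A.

T = 6871 lb, A_x = 6122 lb, A_y = 2080 lb

ΣM about A: T·sin27°·17.4 − 1550·8.7 − 1000·13.5 − 2650·10.3 = 0 → T = 54280/(17.4·0.45399) = 6871.39 ≈ 6871 lb.
ΣF_x = 0: A_x − T·cos27° = 0 → A_x = 6871.39 × 0.891007 = 6122 lb.
ΣF_y = 0: A_y + T·sin27° − 1550 − 1000 − 2650 = 0 → A_y = 5200 − 6871.39 × 0.45399 = 2080 lb.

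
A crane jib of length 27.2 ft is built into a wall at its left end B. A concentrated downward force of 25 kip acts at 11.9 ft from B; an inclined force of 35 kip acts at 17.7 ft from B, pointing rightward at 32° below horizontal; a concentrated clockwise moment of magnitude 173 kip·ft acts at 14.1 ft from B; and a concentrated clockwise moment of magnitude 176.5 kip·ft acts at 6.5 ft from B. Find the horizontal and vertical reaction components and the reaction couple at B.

ΣF_x = 0: B_x + 35·cos32° = 0 → B_x = -29.68 kip.
ΣF_y = 0: B_y − 25 − 35·sin32° = 0 → B_y = 43.55 kip.
ΣM about B: M_B − 25·11.9 − 35·sin32°·17.7 − 173 − 176.5 = 0 → M_B = 975.3 kip·ft.

B_x = -29.68 kip, B_y = 43.55 kip, M_B = 975.3 kip·ft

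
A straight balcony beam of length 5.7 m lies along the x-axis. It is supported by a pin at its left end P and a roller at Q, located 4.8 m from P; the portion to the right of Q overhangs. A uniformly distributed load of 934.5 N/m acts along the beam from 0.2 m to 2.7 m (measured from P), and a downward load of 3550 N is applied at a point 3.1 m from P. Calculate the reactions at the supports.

Resultant of the distributed load: 934.5 × 2.5 = 2336.25 N at 1.45 m from P.
ΣM about P: Q_y·4.8 − (934.5·2.5)·1.45 − 3550·3.1 = 0 → Q_y = 14392.5625/4.8 = 2998.45 ≈ 2998 N.
ΣF_y = 0: P_y + 2998.45 − 934.5·2.5 − 3550 = 0 → P_y = 2888 N.
ΣF_x = 0: no horizontal applied forces, so P_x = 0.

P_x = 0, P_y = 2888 N, Q_y = 2998 N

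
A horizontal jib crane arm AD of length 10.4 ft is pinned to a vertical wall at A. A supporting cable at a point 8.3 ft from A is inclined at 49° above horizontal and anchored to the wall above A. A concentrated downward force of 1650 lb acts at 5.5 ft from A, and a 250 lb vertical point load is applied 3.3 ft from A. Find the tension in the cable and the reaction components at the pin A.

T = 1580 lb, A_x = 1037 lb, A_y = 707.2 lb

ΣM about A: T·sin49°·8.3 − 1650·5.5 − 250·3.3 = 0 → T = 9900/(8.3·0.75471) = 1580.44 ≈ 1580 lb.
ΣF_x = 0: A_x − T·cos49° = 0 → A_x = 1580.44 × 0.656059 = 1037 lb.
ΣF_y = 0: A_y + T·sin49° − 1650 − 250 = 0 → A_y = 1900 − 1580.44 × 0.75471 = 707.2 lb.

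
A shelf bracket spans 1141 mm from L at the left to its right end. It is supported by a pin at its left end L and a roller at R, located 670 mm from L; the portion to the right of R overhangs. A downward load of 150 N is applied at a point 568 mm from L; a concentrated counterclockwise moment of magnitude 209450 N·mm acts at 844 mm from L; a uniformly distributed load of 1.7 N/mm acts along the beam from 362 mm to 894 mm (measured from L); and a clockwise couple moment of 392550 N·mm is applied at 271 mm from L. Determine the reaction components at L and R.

Resultant of the distributed load: 1.7 × 532 = 904.4 N at 628 mm from L.
ΣM about L: R_y·670 − 150·568 + 209450 − (1.7·532)·628 − 392550 = 0 → R_y = 836263.2/670 = 1248.15 ≈ 1248 N.
ΣF_y = 0: L_y + 1248.15 − 150 − 1.7·532 = 0 → L_y = -193.8 N.
ΣF_x = 0: no horizontal applied forces, so L_x = 0.

L_x = 0, L_y = -193.8 N, R_y = 1248 N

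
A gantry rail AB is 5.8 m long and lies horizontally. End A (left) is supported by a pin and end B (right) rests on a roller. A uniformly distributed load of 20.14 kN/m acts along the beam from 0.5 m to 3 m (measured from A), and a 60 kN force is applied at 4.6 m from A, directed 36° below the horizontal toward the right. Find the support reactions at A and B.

A_x = -48.54 kN, A_y = 42.45 kN, B_y = 43.16 kN

Resultant of the distributed load: 20.14 × 2.5 = 50.35 kN at 1.75 m from A.
Moments about A: B_y·5.8 − (20.14·2.5)·1.75 − 60·sin36°·4.6 = 0 → B_y = 250.341/5.8 = 43.1622 ≈ 43.16 kN.
ΣF_y = 0: A_y + 43.1622 − 20.14·2.5 − 60·sin36° = 0 → A_y = 42.45 kN.
ΣF_x = 0: A_x + 60·cos36° = 0 → A_x = -48.54 kN.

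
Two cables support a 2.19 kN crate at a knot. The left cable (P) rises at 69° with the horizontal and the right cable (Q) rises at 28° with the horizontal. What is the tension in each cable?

T_P = 1.948 kN, T_Q = 0.7907 kN

ΣF_x = 0: −T_P·cos69° + T_Q·cos28° = 0 → T_Q = 0.405877·T_P.
ΣF_y = 0: T_P·sin69° + T_Q·sin28° = 2.19.
Substitute: T_P·(0.93358 + 0.405877·0.469472) = 2.19 → T_P = 1.94818 ≈ 1.948 kN.
Then T_Q = 0.405877 × 1.94818 = 0.7907 kN.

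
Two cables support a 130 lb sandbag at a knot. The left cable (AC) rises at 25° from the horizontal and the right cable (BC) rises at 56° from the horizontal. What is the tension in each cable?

ΣF_x = 0: −T_AC·cos25° + T_BC·cos56° = 0 → T_BC = 1.62074·T_AC.
ΣF_y = 0: T_AC·sin25° + T_BC·sin56° = 130.
Substitute: T_AC·(0.422618 + 1.62074·0.829038) = 130 → T_AC = 73.6013 ≈ 73.60 lb.
Then T_BC = 1.62074 × 73.6013 = 119.3 lb.

T_AC = 73.60 lb, T_BC = 119.3 lb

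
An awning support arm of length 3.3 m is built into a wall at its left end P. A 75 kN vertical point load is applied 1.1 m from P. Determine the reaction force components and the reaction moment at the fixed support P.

P_x = 0, P_y = 75.00 kN, M_P = 82.50 kN·m

ΣF_x = 0: P_x = 0.
ΣF_y = 0: P_y − 75 = 0 → P_y = 75.00 kN.
ΣM about P: M_P − 75·1.1 = 0 → M_P = 82.50 kN·m.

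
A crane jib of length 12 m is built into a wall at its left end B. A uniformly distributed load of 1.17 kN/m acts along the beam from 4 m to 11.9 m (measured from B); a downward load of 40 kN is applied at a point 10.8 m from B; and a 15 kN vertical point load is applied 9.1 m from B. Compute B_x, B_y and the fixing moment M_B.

B_x = 0, B_y = 64.24 kN, M_B = 642.0 kN·m

Resultant of the distributed load: 1.17 × 7.9 = 9.243 kN at 7.95 m from B.
ΣF_x = 0: B_x = 0.
ΣF_y = 0: B_y − 1.17·7.9 − 40 − 15 = 0 → B_y = 64.24 kN.
ΣM about B: M_B − (1.17·7.9)·7.95 − 40·10.8 − 15·9.1 = 0 → M_B = 642.0 kN·m.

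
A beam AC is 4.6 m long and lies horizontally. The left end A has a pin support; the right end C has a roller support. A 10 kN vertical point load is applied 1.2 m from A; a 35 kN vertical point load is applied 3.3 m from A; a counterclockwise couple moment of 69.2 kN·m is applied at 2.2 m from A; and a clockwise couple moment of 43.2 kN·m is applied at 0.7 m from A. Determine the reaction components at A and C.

A_x = 0, A_y = 22.93 kN, C_y = 22.07 kN

Moments about A: C_y·4.6 − 10·1.2 − 35·3.3 + 69.2 − 43.2 = 0 → C_y = 101.5/4.6 = 22.0652 ≈ 22.07 kN.
ΣF_y = 0: A_y + 22.0652 − 10 − 35 = 0 → A_y = 22.93 kN.
ΣF_x = 0: no horizontal applied forces, so A_x = 0.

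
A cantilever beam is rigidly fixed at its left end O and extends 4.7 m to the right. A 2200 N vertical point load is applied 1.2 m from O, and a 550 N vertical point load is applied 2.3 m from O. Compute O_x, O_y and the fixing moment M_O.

O_x = 0, O_y = 2750 N, M_O = 3905 N·m

ΣF_x = 0: O_x = 0.
ΣF_y = 0: O_y − 2200 − 550 = 0 → O_y = 2750 N.
ΣM about O: M_O − 2200·1.2 − 550·2.3 = 0 → M_O = 3905 N·m.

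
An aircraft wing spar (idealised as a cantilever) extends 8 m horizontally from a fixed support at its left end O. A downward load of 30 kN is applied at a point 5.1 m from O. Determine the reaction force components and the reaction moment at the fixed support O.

ΣF_x = 0: O_x = 0.
ΣF_y = 0: O_y − 30 = 0 → O_y = 30.00 kN.
ΣM about O: M_O − 30·5.1 = 0 → M_O = 153.0 kN·m.

O_x = 0, O_y = 30.00 kN, M_O = 153.0 kN·m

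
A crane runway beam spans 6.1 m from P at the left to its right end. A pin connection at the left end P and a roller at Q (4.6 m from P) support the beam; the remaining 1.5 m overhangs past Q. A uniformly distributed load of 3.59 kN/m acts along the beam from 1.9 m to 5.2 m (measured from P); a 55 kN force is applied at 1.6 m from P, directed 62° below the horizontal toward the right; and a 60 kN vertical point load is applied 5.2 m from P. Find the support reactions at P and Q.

Resultant of the distributed load: 3.59 × 3.3 = 11.847 kN at 3.55 m from P.
Moments about P: Q_y·4.6 − (3.59·3.3)·3.55 − 55·sin62°·1.6 − 60·5.2 = 0 → Q_y = 431.756/4.6 = 93.86 kN.
ΣF_y = 0: P_y + 93.86 − 3.59·3.3 − 55·sin62° − 60 = 0 → P_y = 26.55 kN.
ΣF_x = 0: P_x + 55·cos62° = 0 → P_x = -25.82 kN.

P_x = -25.82 kN, P_y = 26.55 kN, Q_y = 93.86 kN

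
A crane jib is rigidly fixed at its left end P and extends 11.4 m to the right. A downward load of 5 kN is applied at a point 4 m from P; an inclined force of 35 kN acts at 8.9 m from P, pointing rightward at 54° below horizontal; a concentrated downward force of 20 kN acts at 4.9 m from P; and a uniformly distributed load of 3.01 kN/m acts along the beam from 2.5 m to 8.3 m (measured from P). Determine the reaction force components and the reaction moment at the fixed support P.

P_x = -20.57 kN, P_y = 70.77 kN, M_P = 464.3 kN·m

Resultant of the distributed load: 3.01 × 5.8 = 17.458 kN at 5.4 m from P.
ΣF_x = 0: P_x + 35·cos54° = 0 → P_x = -20.57 kN.
ΣF_y = 0: P_y − 5 − 35·sin54° − 20 − 3.01·5.8 = 0 → P_y = 70.77 kN.
ΣM about P: M_P − 5·4 − 35·sin54°·8.9 − 20·4.9 − (3.01·5.8)·5.4 = 0 → M_P = 464.3 kN·m.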